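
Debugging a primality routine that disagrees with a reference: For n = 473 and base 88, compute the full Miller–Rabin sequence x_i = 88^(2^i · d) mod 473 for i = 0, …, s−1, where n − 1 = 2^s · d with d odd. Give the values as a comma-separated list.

352, 451, 11

n − 1 = 472 = 2^3 · 59, so s = 3 and d = 59.
x_0 = 88^59 mod 473 = 352.
x_1 = 352^2 mod 473 = 451.
x_2 = 451^2 mod 473 = 11.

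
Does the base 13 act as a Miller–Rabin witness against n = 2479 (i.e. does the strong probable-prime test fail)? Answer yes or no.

n − 1 = 2478 = 2^1 · 1239, so s = 1 and d = 1239.
x_0 = 13^1239 mod 2479 = 1398.
x_0 ∉ {1, 2478} and s = 1, so 13 is a Miller–Rabin witness and 2479 is composite.

yes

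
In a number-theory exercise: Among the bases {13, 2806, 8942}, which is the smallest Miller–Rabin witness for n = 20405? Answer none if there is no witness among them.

13

n − 1 = 20404 = 2^2 · 5101, so s = 2 and d = 5101.
Base 13: x_0 = 13^5101 mod 20405 = 7713. x_0 is neither 1 nor 20404, so continue squaring. x_1 = 7713^2 mod 20405 = 9794. Reached i = s−1 = 1 without hitting −1: 13 is a Miller–Rabin witness and 20405 is composite.
Base 2806: x_0 = 2806^5101 mod 20405 = 2036. x_0 is neither 1 nor 20404, so continue squaring. x_1 = 2036^2 mod 20405 = 3081. Reached i = s−1 = 1 without hitting −1: 2806 is a Miller–Rabin witness and 20405 is composite.
Base 8942: x_0 = 8942^5101 mod 20405 = 857. x_0 is neither 1 nor 20404, so continue squaring. x_1 = 857^2 mod 20405 = 20274. Reached i = s−1 = 1 without hitting −1: 8942 is a Miller–Rabin witness and 20405 is composite.
The smallest witness among the given bases is 13.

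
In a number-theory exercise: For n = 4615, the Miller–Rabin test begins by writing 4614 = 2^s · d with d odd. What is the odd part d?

Halving: 4614 → 2307; 2307 is odd.
So 4614 = 2^1 · 2307.

2307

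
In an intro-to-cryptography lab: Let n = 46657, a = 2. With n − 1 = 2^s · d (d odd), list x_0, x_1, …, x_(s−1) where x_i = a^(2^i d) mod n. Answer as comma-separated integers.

512, 28859, 14431, 23570, 1, 1

n − 1 = 46656 = 2^6 · 729, so s = 6 and d = 729.
x_0 = 2^729 mod 46657 = 512.
x_1 = 512^2 mod 46657 = 28859.
x_2 = 28859^2 mod 46657 = 14431.
x_3 = 14431^2 mod 46657 = 23570.
x_4 = 23570^2 mod 46657 = 1.
x_5 = 1^2 mod 46657 = 1.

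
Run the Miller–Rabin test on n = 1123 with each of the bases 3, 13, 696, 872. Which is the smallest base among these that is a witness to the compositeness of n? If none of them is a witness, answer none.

none

n − 1 = 1122 = 2^1 · 561, so s = 1 and d = 561.
Base 3: x_0 = 3^561 mod 1123 = 1122. x_0 = 1122 ≡ −1, so 3 is not a witness.
Base 13: x_0 = 13^561 mod 1123 = 1122. x_0 = 1122 ≡ −1, so 13 is not a witness.
Base 696: x_0 = 696^561 mod 1123 = 1122. x_0 = 1122 ≡ −1, so 696 is not a witness.
Base 872: x_0 = 872^561 mod 1123 = 1. x_0 = 1, so 872 is not a witness.
No listed base is a witness for 1123.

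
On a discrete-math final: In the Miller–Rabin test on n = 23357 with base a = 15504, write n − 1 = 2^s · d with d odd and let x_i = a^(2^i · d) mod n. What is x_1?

23356

n − 1 = 23356 = 2^2 · 5839, so s = 2 and d = 5839.
x_0 = 15504^5839 mod 23357 = 14422.
x_1 = 14422^2 mod 23357 = 23356.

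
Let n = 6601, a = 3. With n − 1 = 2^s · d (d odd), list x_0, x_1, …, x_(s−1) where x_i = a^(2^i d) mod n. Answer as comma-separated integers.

3037, 1772, 4509

n − 1 = 6600 = 2^3 · 825, so s = 3 and d = 825.
x_0 = 3^825 mod 6601 = 3037.
x_1 = 3037^2 mod 6601 = 1772.
x_2 = 1772^2 mod 6601 = 4509.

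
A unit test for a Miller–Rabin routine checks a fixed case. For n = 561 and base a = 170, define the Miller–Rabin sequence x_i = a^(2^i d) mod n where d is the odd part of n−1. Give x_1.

34

n − 1 = 560 = 2^4 · 35, so s = 4 and d = 35.
x_0 = 170^35 mod 561 = 221.
x_1 = 221^2 mod 561 = 34.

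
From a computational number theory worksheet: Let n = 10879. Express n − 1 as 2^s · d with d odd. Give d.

Halving: 10878 → 5439; 5439 is odd.
So 10878 = 2^1 · 5439.

5439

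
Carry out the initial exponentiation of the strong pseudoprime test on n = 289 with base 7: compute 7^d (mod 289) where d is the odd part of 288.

n − 1 = 288 = 2^5 · 9, so s = 5 and d = 9.
7^9 mod 289 = 248.

248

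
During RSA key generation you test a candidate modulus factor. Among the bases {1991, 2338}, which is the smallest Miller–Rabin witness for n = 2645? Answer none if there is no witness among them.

n − 1 = 2644 = 2^2 · 661, so s = 2 and d = 661.
Base 1991: x_0 = 1991^661 mod 2645 = 496. x_0 is neither 1 nor 2644, so continue squaring. x_1 = 496^2 mod 2645 = 31. Reached i = s−1 = 1 without hitting −1: 1991 is a Miller–Rabin witness and 2645 is composite.
Base 2338: x_0 = 2338^661 mod 2645 = 2223. x_0 is neither 1 nor 2644, so continue squaring. x_1 = 2223^2 mod 2645 = 869. Reached i = s−1 = 1 without hitting −1: 2338 is a Miller–Rabin witness and 2645 is composite.
The smallest witness among the given bases is 1991.

1991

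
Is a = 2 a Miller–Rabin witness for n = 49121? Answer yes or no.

n − 1 = 49120 = 2^5 · 1535, so s = 5 and d = 1535.
Repeated squaring mod 49121: 2^1 ≡ 2, 2^2 ≡ 4, 2^4 ≡ 16, 2^8 ≡ 256, 2^16 ≡ 16415, 2^32 ≡ 23540, 2^64 ≡ 46720, 2^128 ≡ 17644, 2^256 ≡ 30959, 2^512 ≡ 10729, 2^1024 ≡ 20938.
1535 = 1024 + 256 + 128 + 64 + 32 + 16 + 8 + 4 + 2 + 1, so 2^1535 ≡ 20938·30959·17644·46720·23540·16415·256·16·4·2 ≡ 31295 (mod 49121).
x_0 = 2^1535 mod 49121 = 31295.
x_0 is neither 1 nor 49120, so continue squaring.
x_1 = 31295^2 mod 49121 = 2527.
x_2 = 2527^2 mod 49121 = 49120.
x_2 ≡ −1, so 2 is not a witness.

no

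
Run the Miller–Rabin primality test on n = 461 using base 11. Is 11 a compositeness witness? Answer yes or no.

n − 1 = 460 = 2^2 · 115, so s = 2 and d = 115.
x_0 = 11^115 mod 461 = 48.
x_0 is neither 1 nor 460, so continue squaring.
x_1 = 48^2 mod 461 = 460.
x_1 ≡ −1, so 11 is not a witness.

no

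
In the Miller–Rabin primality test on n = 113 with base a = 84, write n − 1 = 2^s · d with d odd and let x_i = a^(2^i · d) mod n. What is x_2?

98

n − 1 = 112 = 2^4 · 7, so s = 4 and d = 7.
x_0 = 84^7 mod 113 = 40.
x_1 = 40^2 mod 113 = 18.
x_2 = 18^2 mod 113 = 98.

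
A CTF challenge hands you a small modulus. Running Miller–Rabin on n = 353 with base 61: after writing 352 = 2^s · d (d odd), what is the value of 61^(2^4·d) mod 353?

n − 1 = 352 = 2^5 · 11, so s = 5 and d = 11.
x_0 = 61^11 mod 353 = 116.
x_1 = 116^2 mod 353 = 42.
x_2 = 42^2 mod 353 = 352.
x_3 = 352^2 mod 353 = 1.
x_4 = 1^2 mod 353 = 1.

1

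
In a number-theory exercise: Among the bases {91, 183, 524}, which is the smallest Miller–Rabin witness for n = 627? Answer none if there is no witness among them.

91

n − 1 = 626 = 2^1 · 313, so s = 1 and d = 313.
Base 91: x_0 = 91^313 mod 627 = 412. x_0 ∉ {1, 626} and s = 1, so 91 is a Miller–Rabin witness and 627 is composite.
Base 183: x_0 = 183^313 mod 627 = 354. x_0 ∉ {1, 626} and s = 1, so 183 is a Miller–Rabin witness and 627 is composite.
Base 524: x_0 = 524^313 mod 627 = 68. x_0 ∉ {1, 626} and s = 1, so 524 is a Miller–Rabin witness and 627 is composite.
The smallest witness among the given bases is 91.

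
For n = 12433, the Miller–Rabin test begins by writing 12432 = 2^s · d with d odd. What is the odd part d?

Halving: 12432 → 6216 → 3108 → 1554 → 777; 777 is odd.
So 12432 = 2^4 · 777.

777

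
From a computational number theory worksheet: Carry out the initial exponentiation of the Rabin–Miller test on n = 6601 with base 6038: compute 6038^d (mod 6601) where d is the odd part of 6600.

n − 1 = 6600 = 2^3 · 825, so s = 3 and d = 825.
Repeated squaring mod 6601: 6038^1 ≡ 6038, 6038^2 ≡ 121, 6038^4 ≡ 1439, 6038^8 ≡ 4608, 6038^16 ≡ 4848, 6038^32 ≡ 3544, 6038^64 ≡ 4834, 6038^128 ≡ 16, 6038^256 ≡ 256, 6038^512 ≡ 6127.
825 = 512 + 256 + 32 + 16 + 8 + 1, so 6038^825 ≡ 6127·256·3544·4848·4608·6038 ≡ 2416 (mod 6601).

2416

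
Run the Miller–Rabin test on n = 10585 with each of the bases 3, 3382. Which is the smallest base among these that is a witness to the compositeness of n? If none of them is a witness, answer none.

n − 1 = 10584 = 2^3 · 1323, so s = 3 and d = 1323.
Base 3: x_0 = 3^1323 mod 10585 = 8422. x_0 is neither 1 nor 10584, so continue squaring. x_1 = 8422^2 mod 10585 = 10584. x_1 ≡ −1, so 3 is not a witness.
Base 3382: x_0 = 3382^1323 mod 10585 = 4918. x_0 is neither 1 nor 10584, so continue squaring. x_1 = 4918^2 mod 10585 = 10584. x_1 ≡ −1, so 3382 is not a witness.
No listed base is a witness for 10585.

none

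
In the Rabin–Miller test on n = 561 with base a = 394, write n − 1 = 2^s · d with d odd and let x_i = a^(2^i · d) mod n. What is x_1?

n − 1 = 560 = 2^4 · 35, so s = 4 and d = 35.
Repeated squaring mod 561: 394^1 ≡ 394, 394^2 ≡ 400, 394^4 ≡ 115, 394^8 ≡ 322, 394^16 ≡ 460, 394^32 ≡ 103.
35 = 32 + 2 + 1, so 394^35 ≡ 103·400·394 ≡ 265 (mod 561).
x_0 = 265.
x_1 = 265^2 mod 561 = 100.

100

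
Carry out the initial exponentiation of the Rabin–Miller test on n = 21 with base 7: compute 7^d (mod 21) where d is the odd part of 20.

n − 1 = 20 = 2^2 · 5, so s = 2 and d = 5.
7^5 mod 21 = 7.

7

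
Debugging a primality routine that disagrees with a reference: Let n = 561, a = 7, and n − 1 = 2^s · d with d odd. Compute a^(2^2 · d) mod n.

166

n − 1 = 560 = 2^4 · 35, so s = 4 and d = 35.
x_0 = 7^35 mod 561 = 241.
x_1 = 241^2 mod 561 = 298.
x_2 = 298^2 mod 561 = 166.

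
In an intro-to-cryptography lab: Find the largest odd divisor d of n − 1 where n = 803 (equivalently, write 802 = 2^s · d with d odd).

Halving: 802 → 401; 401 is odd.
So 802 = 2^1 · 401.

401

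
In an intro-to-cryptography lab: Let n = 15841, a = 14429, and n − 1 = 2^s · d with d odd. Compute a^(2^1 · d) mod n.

n − 1 = 15840 = 2^5 · 495, so s = 5 and d = 495.
x_0 = 14429^495 mod 15841 = 13021.
x_1 = 13021^2 mod 15841 = 218.

218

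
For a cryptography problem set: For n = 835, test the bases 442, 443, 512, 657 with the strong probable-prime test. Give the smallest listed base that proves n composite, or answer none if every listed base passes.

n − 1 = 834 = 2^1 · 417, so s = 1 and d = 417.
Base 442: x_0 = 442^417 mod 835 = 642. x_0 ∉ {1, 834} and s = 1, so 442 is a Miller–Rabin witness and 835 is composite.
Base 443: x_0 = 443^417 mod 835 = 143. x_0 ∉ {1, 834} and s = 1, so 443 is a Miller–Rabin witness and 835 is composite.
Base 512: x_0 = 512^417 mod 835 = 622. x_0 ∉ {1, 834} and s = 1, so 512 is a Miller–Rabin witness and 835 is composite.
Base 657: x_0 = 657^417 mod 835 = 547. x_0 ∉ {1, 834} and s = 1, so 657 is a Miller–Rabin witness and 835 is composite.
The smallest witness among the given bases is 442.

442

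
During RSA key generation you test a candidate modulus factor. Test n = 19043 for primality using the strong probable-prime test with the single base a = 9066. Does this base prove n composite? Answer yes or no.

yes

n − 1 = 19042 = 2^1 · 9521, so s = 1 and d = 9521.
x_0 = 9066^9521 mod 19043 = 10573.
x_0 ∉ {1, 19042} and s = 1, so 9066 is a Miller–Rabin witness and 19043 is composite.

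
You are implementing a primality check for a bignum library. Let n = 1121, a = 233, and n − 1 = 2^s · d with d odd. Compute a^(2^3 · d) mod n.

n − 1 = 1120 = 2^5 · 35, so s = 5 and d = 35.
Repeated squaring mod 1121: 233^1 ≡ 233, 233^2 ≡ 481, 233^4 ≡ 435, 233^8 ≡ 897, 233^16 ≡ 852, 233^32 ≡ 617.
35 = 32 + 2 + 1, so 233^35 ≡ 617·481·233 ≡ 156 (mod 1121).
x_0 = 156.
x_1 = 156^2 mod 1121 = 795.
x_2 = 795^2 mod 1121 = 902.
x_3 = 902^2 mod 1121 = 879.

879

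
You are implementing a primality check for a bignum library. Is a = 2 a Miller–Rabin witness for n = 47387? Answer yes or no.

n − 1 = 47386 = 2^1 · 23693, so s = 1 and d = 23693.
By repeated squaring, 2^23693 ≡ 47386 (mod 47387).
x_0 = 2^23693 mod 47387 = 47386.
x_0 = 47386 ≡ −1, so 2 is not a witness.

no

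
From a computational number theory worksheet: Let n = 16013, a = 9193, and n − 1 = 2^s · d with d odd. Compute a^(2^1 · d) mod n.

n − 1 = 16012 = 2^2 · 4003, so s = 2 and d = 4003.
x_0 = 9193^4003 mod 16013 = 9270.
x_1 = 9270^2 mod 16013 = 7142.

7142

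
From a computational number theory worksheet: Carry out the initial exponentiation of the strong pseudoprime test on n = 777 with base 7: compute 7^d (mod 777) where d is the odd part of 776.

700

n − 1 = 776 = 2^3 · 97, so s = 3 and d = 97.
7^97 mod 777 = 700.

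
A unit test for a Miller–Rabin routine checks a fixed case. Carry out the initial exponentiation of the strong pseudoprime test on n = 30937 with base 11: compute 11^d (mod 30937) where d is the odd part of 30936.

30936

n − 1 = 30936 = 2^3 · 3867, so s = 3 and d = 3867.
11^3867 mod 30937 = 30936.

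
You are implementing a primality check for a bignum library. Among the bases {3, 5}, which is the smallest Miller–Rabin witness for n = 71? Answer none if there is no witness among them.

none

n − 1 = 70 = 2^1 · 35, so s = 1 and d = 35.
Base 3: x_0 = 3^35 mod 71 = 1. x_0 = 1, so 3 is not a witness.
Base 5: x_0 = 5^35 mod 71 = 1. x_0 = 1, so 5 is not a witness.
No listed base is a witness for 71.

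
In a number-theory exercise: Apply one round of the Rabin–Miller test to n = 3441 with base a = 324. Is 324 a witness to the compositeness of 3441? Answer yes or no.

yes

n − 1 = 3440 = 2^4 · 215, so s = 4 and d = 215.
Repeated squaring mod 3441: 324^1 ≡ 324, 324^2 ≡ 1746, 324^4 ≡ 3231, 324^8 ≡ 2808, 324^16 ≡ 1533, 324^32 ≡ 3327, 324^64 ≡ 2673, 324^128 ≡ 1413.
215 = 128 + 64 + 16 + 4 + 2 + 1, so 324^215 ≡ 1413·2673·1533·3231·1746·324 ≡ 966 (mod 3441).
x_0 = 324^215 mod 3441 = 966.
x_0 is neither 1 nor 3440, so continue squaring.
x_1 = 966^2 mod 3441 = 645.
x_2 = 645^2 mod 3441 = 3105.
x_3 = 3105^2 mod 3441 = 2784.
Reached i = s−1 = 3 without hitting −1: 324 is a Miller–Rabin witness and 3441 is composite.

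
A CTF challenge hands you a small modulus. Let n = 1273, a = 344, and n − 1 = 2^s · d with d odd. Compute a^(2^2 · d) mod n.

292

n − 1 = 1272 = 2^3 · 159, so s = 3 and d = 159.
Repeated squaring mod 1273: 344^1 ≡ 344, 344^2 ≡ 1220, 344^4 ≡ 263, 344^8 ≡ 427, 344^16 ≡ 290, 344^32 ≡ 82, 344^64 ≡ 359, 344^128 ≡ 308.
159 = 128 + 16 + 8 + 4 + 2 + 1, so 344^159 ≡ 308·290·427·263·1220·344 ≡ 1228 (mod 1273).
x_0 = 1228.
x_1 = 1228^2 mod 1273 = 752.
x_2 = 752^2 mod 1273 = 292.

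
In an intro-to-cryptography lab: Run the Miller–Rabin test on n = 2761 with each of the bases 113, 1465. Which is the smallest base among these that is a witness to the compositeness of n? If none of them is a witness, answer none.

n − 1 = 2760 = 2^3 · 345, so s = 3 and d = 345.
Base 113: x_0 = 113^345 mod 2761 = 1. x_0 = 1, so 113 is not a witness.
Base 1465: x_0 = 1465^345 mod 2761 = 2254. x_0 is neither 1 nor 2760, so continue squaring. x_1 = 2254^2 mod 2761 = 276. x_2 = 276^2 mod 2761 = 1629. Reached i = s−1 = 2 without hitting −1: 1465 is a Miller–Rabin witness and 2761 is composite.
The smallest witness among the given bases is 1465.

1465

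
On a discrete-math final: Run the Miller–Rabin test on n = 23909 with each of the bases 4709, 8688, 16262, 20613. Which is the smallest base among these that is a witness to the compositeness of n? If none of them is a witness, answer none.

none

n − 1 = 23908 = 2^2 · 5977, so s = 2 and d = 5977.
Base 4709: x_0 = 4709^5977 mod 23909 = 22146. x_0 is neither 1 nor 23908, so continue squaring. x_1 = 22146^2 mod 23909 = 23908. x_1 ≡ −1, so 4709 is not a witness.
Base 8688: x_0 = 8688^5977 mod 23909 = 1. x_0 = 1, so 8688 is not a witness.
Base 16262: x_0 = 16262^5977 mod 23909 = 23908. x_0 = 23908 ≡ −1, so 16262 is not a witness.
Base 20613: x_0 = 20613^5977 mod 23909 = 1763. x_0 is neither 1 nor 23908, so continue squaring. x_1 = 1763^2 mod 23909 = 23908. x_1 ≡ −1, so 20613 is not a witness.
No listed base is a witness for 23909.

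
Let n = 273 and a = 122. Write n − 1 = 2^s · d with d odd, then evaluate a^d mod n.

n − 1 = 272 = 2^4 · 17, so s = 4 and d = 17.
122^17 mod 273 = 5.

5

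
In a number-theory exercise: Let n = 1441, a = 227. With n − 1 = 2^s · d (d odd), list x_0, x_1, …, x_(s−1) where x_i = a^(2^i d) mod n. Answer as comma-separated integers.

n − 1 = 1440 = 2^5 · 45, so s = 5 and d = 45.
x_0 = 227^45 mod 1441 = 472.
x_1 = 472^2 mod 1441 = 870.
x_2 = 870^2 mod 1441 = 375.
x_3 = 375^2 mod 1441 = 848.
x_4 = 848^2 mod 1441 = 45.

472, 870, 375, 848, 45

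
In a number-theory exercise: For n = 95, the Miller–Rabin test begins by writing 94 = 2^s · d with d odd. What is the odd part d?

47

Halving: 94 → 47; 47 is odd.
So 94 = 2^1 · 47.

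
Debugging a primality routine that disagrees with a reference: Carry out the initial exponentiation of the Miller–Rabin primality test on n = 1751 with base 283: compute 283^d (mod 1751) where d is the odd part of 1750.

n − 1 = 1750 = 2^1 · 875, so s = 1 and d = 875.
283^875 mod 1751 = 114.

114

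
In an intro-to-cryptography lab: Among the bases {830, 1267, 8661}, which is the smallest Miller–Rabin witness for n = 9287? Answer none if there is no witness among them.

830

n − 1 = 9286 = 2^1 · 4643, so s = 1 and d = 4643.
Base 830: x_0 = 830^4643 mod 9287 = 6630. x_0 ∉ {1, 9286} and s = 1, so 830 is a Miller–Rabin witness and 9287 is composite.
Base 1267: x_0 = 1267^4643 mod 9287 = 1513. x_0 ∉ {1, 9286} and s = 1, so 1267 is a Miller–Rabin witness and 9287 is composite.
Base 8661: x_0 = 8661^4643 mod 9287 = 580. x_0 ∉ {1, 9286} and s = 1, so 8661 is a Miller–Rabin witness and 9287 is composite.
The smallest witness among the given bases is 830.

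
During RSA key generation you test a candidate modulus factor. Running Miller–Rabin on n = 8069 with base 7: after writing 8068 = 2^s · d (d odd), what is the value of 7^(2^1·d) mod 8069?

8068

n − 1 = 8068 = 2^2 · 2017, so s = 2 and d = 2017.
Repeated squaring mod 8069: 7^1 ≡ 7, 7^2 ≡ 49, 7^4 ≡ 2401, 7^8 ≡ 3535, 7^16 ≡ 5413, 7^32 ≡ 2030, 7^64 ≡ 5710, 7^128 ≡ 5340, 7^256 ≡ 7823, 7^512 ≡ 4033, 7^1024 ≡ 6054.
2017 = 1024 + 512 + 256 + 128 + 64 + 32 + 1, so 7^2017 ≡ 6054·4033·7823·5340·5710·2030·7 ≡ 2732 (mod 8069).
x_0 = 2732.
x_1 = 2732^2 mod 8069 = 8068.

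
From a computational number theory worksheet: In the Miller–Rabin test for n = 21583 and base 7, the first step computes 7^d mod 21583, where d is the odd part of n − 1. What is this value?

n − 1 = 21582 = 2^1 · 10791, so s = 1 and d = 10791.
Repeated squaring mod 21583: 7^1 ≡ 7, 7^2 ≡ 49, 7^4 ≡ 2401, 7^8 ≡ 2140, 7^16 ≡ 4004, 7^32 ≡ 17430, 7^64 ≡ 2592, 7^128 ≡ 6151, 7^256 ≡ 21385, 7^512 ≡ 17621, 7^1024 ≡ 6603, 7^2048 ≡ 1949, 7^4096 ≡ 21576, 7^8192 ≡ 49.
10791 = 8192 + 2048 + 512 + 32 + 4 + 2 + 1, so 7^10791 ≡ 49·1949·17621·17430·2401·49·7 ≡ 198 (mod 21583).

198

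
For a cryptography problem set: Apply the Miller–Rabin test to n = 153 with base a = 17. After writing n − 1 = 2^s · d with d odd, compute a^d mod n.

17

n − 1 = 152 = 2^3 · 19, so s = 3 and d = 19.
17^19 mod 153 = 17.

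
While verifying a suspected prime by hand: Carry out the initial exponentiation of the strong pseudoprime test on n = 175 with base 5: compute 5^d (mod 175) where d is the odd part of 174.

125

n − 1 = 174 = 2^1 · 87, so s = 1 and d = 87.
5^87 mod 175 = 125.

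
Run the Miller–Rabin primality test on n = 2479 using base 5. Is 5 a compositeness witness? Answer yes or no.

n − 1 = 2478 = 2^1 · 1239, so s = 1 and d = 1239.
Repeated squaring mod 2479: 5^1 ≡ 5, 5^2 ≡ 25, 5^4 ≡ 625, 5^8 ≡ 1422, 5^16 ≡ 1699, 5^32 ≡ 1045, 5^64 ≡ 1265, 5^128 ≡ 1270, 5^256 ≡ 1550, 5^512 ≡ 349, 5^1024 ≡ 330.
1239 = 1024 + 128 + 64 + 16 + 4 + 2 + 1, so 5^1239 ≡ 330·1270·1265·1699·625·25·5 ≡ 1879 (mod 2479).
x_0 = 5^1239 mod 2479 = 1879.
x_0 ∉ {1, 2478} and s = 1, so 5 is a Miller–Rabin witness and 2479 is composite.

yes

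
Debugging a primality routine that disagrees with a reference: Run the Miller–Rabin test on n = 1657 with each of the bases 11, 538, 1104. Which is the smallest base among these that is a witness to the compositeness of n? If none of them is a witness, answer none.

n − 1 = 1656 = 2^3 · 207, so s = 3 and d = 207.
Base 11: x_0 = 11^207 mod 1657 = 1418. x_0 is neither 1 nor 1656, so continue squaring. x_1 = 1418^2 mod 1657 = 783. x_2 = 783^2 mod 1657 = 1656. x_2 ≡ −1, so 11 is not a witness.
Base 538: x_0 = 538^207 mod 1657 = 783. x_0 is neither 1 nor 1656, so continue squaring. x_1 = 783^2 mod 1657 = 1656. x_1 ≡ −1, so 538 is not a witness.
Base 1104: x_0 = 1104^207 mod 1657 = 783. x_0 is neither 1 nor 1656, so continue squaring. x_1 = 783^2 mod 1657 = 1656. x_1 ≡ −1, so 1104 is not a witness.
No listed base is a witness for 1657.

none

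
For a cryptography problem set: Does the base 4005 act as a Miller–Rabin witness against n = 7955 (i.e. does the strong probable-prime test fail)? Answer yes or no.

n − 1 = 7954 = 2^1 · 3977, so s = 1 and d = 3977.
Repeated squaring mod 7955: 4005^1 ≡ 4005, 4005^2 ≡ 2745, 4005^4 ≡ 1640, 4005^8 ≡ 810, 4005^16 ≡ 3790, 4005^32 ≡ 5325, 4005^64 ≡ 4005, 4005^128 ≡ 2745, 4005^256 ≡ 1640, 4005^512 ≡ 810, 4005^1024 ≡ 3790, 4005^2048 ≡ 5325.
3977 = 2048 + 1024 + 512 + 256 + 128 + 8 + 1, so 4005^3977 ≡ 5325·3790·810·1640·2745·810·4005 ≡ 810 (mod 7955).
x_0 = 4005^3977 mod 7955 = 810.
x_0 ∉ {1, 7954} and s = 1, so 4005 is a Miller–Rabin witness and 7955 is composite.

yes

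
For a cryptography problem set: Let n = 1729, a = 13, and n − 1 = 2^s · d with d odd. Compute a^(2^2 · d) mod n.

533

n − 1 = 1728 = 2^6 · 27, so s = 6 and d = 27.
x_0 = 13^27 mod 1729 = 1196.
x_1 = 1196^2 mod 1729 = 533.
x_2 = 533^2 mod 1729 = 533.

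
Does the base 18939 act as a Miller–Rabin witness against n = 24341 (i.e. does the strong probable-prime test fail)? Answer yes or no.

n − 1 = 24340 = 2^2 · 6085, so s = 2 and d = 6085.
x_0 = 18939^6085 mod 24341 = 21193.
x_0 is neither 1 nor 24340, so continue squaring.
x_1 = 21193^2 mod 24341 = 3117.
Reached i = s−1 = 1 without hitting −1: 18939 is a Miller–Rabin witness and 24341 is composite.

yes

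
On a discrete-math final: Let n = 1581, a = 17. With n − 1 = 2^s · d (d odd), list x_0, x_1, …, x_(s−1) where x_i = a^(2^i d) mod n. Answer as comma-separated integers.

n − 1 = 1580 = 2^2 · 395, so s = 2 and d = 395.
x_0 = 17^395 mod 1581 = 119.
x_1 = 119^2 mod 1581 = 1513.

119, 1513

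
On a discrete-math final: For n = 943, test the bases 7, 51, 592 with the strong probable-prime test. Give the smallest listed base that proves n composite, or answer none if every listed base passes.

n − 1 = 942 = 2^1 · 471, so s = 1 and d = 471.
Base 7: x_0 = 7^471 mod 943 = 429. x_0 ∉ {1, 942} and s = 1, so 7 is a Miller–Rabin witness and 943 is composite.
Base 51: x_0 = 51^471 mod 943 = 379. x_0 ∉ {1, 942} and s = 1, so 51 is a Miller–Rabin witness and 943 is composite.
Base 592: x_0 = 592^471 mod 943 = 674. x_0 ∉ {1, 942} and s = 1, so 592 is a Miller–Rabin witness and 943 is composite.
The smallest witness among the given bases is 7.

7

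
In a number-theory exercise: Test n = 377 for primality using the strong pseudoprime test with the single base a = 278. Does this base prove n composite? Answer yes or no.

n − 1 = 376 = 2^3 · 47, so s = 3 and d = 47.
x_0 = 278^47 mod 377 = 99.
x_0 is neither 1 nor 376, so continue squaring.
x_1 = 99^2 mod 377 = 376.
x_1 ≡ −1, so 278 is not a witness.

no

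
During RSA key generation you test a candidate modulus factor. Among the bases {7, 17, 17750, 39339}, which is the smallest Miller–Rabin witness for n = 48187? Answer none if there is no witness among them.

none

n − 1 = 48186 = 2^1 · 24093, so s = 1 and d = 24093.
Base 7: x_0 = 7^24093 mod 48187 = 1. x_0 = 1, so 7 is not a witness.
Base 17: x_0 = 17^24093 mod 48187 = 1. x_0 = 1, so 17 is not a witness.
Base 17750: x_0 = 17750^24093 mod 48187 = 48186. x_0 = 48186 ≡ −1, so 17750 is not a witness.
Base 39339: x_0 = 39339^24093 mod 48187 = 1. x_0 = 1, so 39339 is not a witness.
No listed base is a witness for 48187.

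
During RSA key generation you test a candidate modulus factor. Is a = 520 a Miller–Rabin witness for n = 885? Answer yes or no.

n − 1 = 884 = 2^2 · 221, so s = 2 and d = 221.
Repeated squaring mod 885: 520^1 ≡ 520, 520^2 ≡ 475, 520^4 ≡ 835, 520^8 ≡ 730, 520^16 ≡ 130, 520^32 ≡ 85, 520^64 ≡ 145, 520^128 ≡ 670.
221 = 128 + 64 + 16 + 8 + 4 + 1, so 520^221 ≡ 670·145·130·730·835·520 ≡ 685 (mod 885).
x_0 = 520^221 mod 885 = 685.
x_0 is neither 1 nor 884, so continue squaring.
x_1 = 685^2 mod 885 = 175.
Reached i = s−1 = 1 without hitting −1: 520 is a Miller–Rabin witness and 885 is composite.

yes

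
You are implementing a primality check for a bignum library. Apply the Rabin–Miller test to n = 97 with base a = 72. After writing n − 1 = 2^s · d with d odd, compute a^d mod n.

n − 1 = 96 = 2^5 · 3, so s = 5 and d = 3.
72^3 mod 97 = 89.

89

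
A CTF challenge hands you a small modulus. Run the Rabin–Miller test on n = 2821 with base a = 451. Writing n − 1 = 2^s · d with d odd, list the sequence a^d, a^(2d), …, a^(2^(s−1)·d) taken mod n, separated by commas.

1301, 1

n − 1 = 2820 = 2^2 · 705, so s = 2 and d = 705.
x_0 = 451^705 mod 2821 = 1301.
x_1 = 1301^2 mod 2821 = 1.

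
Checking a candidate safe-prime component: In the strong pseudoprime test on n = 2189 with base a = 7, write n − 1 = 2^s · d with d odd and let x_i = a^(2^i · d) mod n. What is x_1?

n − 1 = 2188 = 2^2 · 547, so s = 2 and d = 547.
Repeated squaring mod 2189: 7^1 ≡ 7, 7^2 ≡ 49, 7^4 ≡ 212, 7^8 ≡ 1164, 7^16 ≡ 2094, 7^32 ≡ 269, 7^64 ≡ 124, 7^128 ≡ 53, 7^256 ≡ 620, 7^512 ≡ 1325.
547 = 512 + 32 + 2 + 1, so 7^547 ≡ 1325·269·49·7 ≡ 314 (mod 2189).
x_0 = 314.
x_1 = 314^2 mod 2189 = 91.

91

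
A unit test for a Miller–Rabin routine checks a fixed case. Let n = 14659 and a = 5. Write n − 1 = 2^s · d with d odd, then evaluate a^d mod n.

n − 1 = 14658 = 2^1 · 7329, so s = 1 and d = 7329.
Repeated squaring mod 14659: 5^1 ≡ 5, 5^2 ≡ 25, 5^4 ≡ 625, 5^8 ≡ 9491, 5^16 ≡ 14185, 5^32 ≡ 4791, 5^64 ≡ 12346, 5^128 ≡ 14093, 5^256 ≡ 12517, 5^512 ≡ 14556, 5^1024 ≡ 10609, 5^2048 ≡ 13738, 5^4096 ≡ 12678.
7329 = 4096 + 2048 + 1024 + 128 + 32 + 1, so 5^7329 ≡ 12678·13738·10609·14093·4791·5 ≡ 6689 (mod 14659).

6689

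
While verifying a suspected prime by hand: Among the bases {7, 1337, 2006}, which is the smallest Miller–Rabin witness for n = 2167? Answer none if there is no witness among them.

7

n − 1 = 2166 = 2^1 · 1083, so s = 1 and d = 1083.
Base 7: x_0 = 7^1083 mod 2167 = 1047. x_0 ∉ {1, 2166} and s = 1, so 7 is a Miller–Rabin witness and 2167 is composite.
Base 1337: x_0 = 1337^1083 mod 2167 = 1129. x_0 ∉ {1, 2166} and s = 1, so 1337 is a Miller–Rabin witness and 2167 is composite.
Base 2006: x_0 = 2006^1083 mod 2167 = 966. x_0 ∉ {1, 2166} and s = 1, so 2006 is a Miller–Rabin witness and 2167 is composite.
The smallest witness among the given bases is 7.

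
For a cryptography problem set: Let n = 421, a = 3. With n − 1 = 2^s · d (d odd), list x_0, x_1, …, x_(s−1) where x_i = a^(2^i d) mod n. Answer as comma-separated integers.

n − 1 = 420 = 2^2 · 105, so s = 2 and d = 105.
x_0 = 3^105 mod 421 = 1.
x_1 = 1^2 mod 421 = 1.

1, 1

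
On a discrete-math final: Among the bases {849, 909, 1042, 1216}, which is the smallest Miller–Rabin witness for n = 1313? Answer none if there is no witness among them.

849

n − 1 = 1312 = 2^5 · 41, so s = 5 and d = 41.
Base 849: x_0 = 849^41 mod 1313 = 647. x_0 is neither 1 nor 1312, so continue squaring. x_1 = 647^2 mod 1313 = 1075. x_2 = 1075^2 mod 1313 = 185. x_3 = 185^2 mod 1313 = 87. x_4 = 87^2 mod 1313 = 1004. Reached i = s−1 = 4 without hitting −1: 849 is a Miller–Rabin witness and 1313 is composite.
Base 909: x_0 = 909^41 mod 1313 = 909. x_0 is neither 1 nor 1312, so continue squaring. x_1 = 909^2 mod 1313 = 404. x_2 = 404^2 mod 1313 = 404. x_3 = 404^2 mod 1313 = 404. x_4 = 404^2 mod 1313 = 404. Reached i = s−1 = 4 without hitting −1: 909 is a Miller–Rabin witness and 1313 is composite.
Base 1042: x_0 = 1042^41 mod 1313 = 32. x_0 is neither 1 nor 1312, so continue squaring. x_1 = 32^2 mod 1313 = 1024. x_2 = 1024^2 mod 1313 = 802. x_3 = 802^2 mod 1313 = 1147. x_4 = 1147^2 mod 1313 = 1296. Reached i = s−1 = 4 without hitting −1: 1042 is a Miller–Rabin witness and 1313 is composite.
Base 1216: x_0 = 1216^41 mod 1313 = 336. x_0 is neither 1 nor 1312, so continue squaring. x_1 = 336^2 mod 1313 = 1291. x_2 = 1291^2 mod 1313 = 484. x_3 = 484^2 mod 1313 = 542. x_4 = 542^2 mod 1313 = 965. Reached i = s−1 = 4 without hitting −1: 1216 is a Miller–Rabin witness and 1313 is composite.
The smallest witness among the given bases is 849.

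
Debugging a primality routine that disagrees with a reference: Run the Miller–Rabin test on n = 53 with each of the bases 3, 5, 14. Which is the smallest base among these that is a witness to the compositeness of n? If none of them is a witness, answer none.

none

n − 1 = 52 = 2^2 · 13, so s = 2 and d = 13.
Base 3: x_0 = 3^13 mod 53 = 30. x_0 is neither 1 nor 52, so continue squaring. x_1 = 30^2 mod 53 = 52. x_1 ≡ −1, so 3 is not a witness.
Base 5: x_0 = 5^13 mod 53 = 23. x_0 is neither 1 nor 52, so continue squaring. x_1 = 23^2 mod 53 = 52. x_1 ≡ −1, so 5 is not a witness.
Base 14: x_0 = 14^13 mod 53 = 23. x_0 is neither 1 nor 52, so continue squaring. x_1 = 23^2 mod 53 = 52. x_1 ≡ −1, so 14 is not a witness.
No listed base is a witness for 53.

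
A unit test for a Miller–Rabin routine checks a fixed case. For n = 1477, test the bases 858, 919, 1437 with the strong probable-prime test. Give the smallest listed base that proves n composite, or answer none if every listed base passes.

919

n − 1 = 1476 = 2^2 · 369, so s = 2 and d = 369.
Base 858: x_0 = 858^369 mod 1477 = 1. x_0 = 1, so 858 is not a witness.
Base 919: x_0 = 919^369 mod 1477 = 519. x_0 is neither 1 nor 1476, so continue squaring. x_1 = 519^2 mod 1477 = 547. Reached i = s−1 = 1 without hitting −1: 919 is a Miller–Rabin witness and 1477 is composite.
Base 1437: x_0 = 1437^369 mod 1477 = 1254. x_0 is neither 1 nor 1476, so continue squaring. x_1 = 1254^2 mod 1477 = 988. Reached i = s−1 = 1 without hitting −1: 1437 is a Miller–Rabin witness and 1477 is composite.
The smallest witness among the given bases is 919.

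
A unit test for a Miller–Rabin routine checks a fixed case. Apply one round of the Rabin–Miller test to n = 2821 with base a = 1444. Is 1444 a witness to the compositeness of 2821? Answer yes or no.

no

n − 1 = 2820 = 2^2 · 705, so s = 2 and d = 705.
x_0 = 1444^705 mod 2821 = 1.
x_0 = 1, so 1444 is not a witness.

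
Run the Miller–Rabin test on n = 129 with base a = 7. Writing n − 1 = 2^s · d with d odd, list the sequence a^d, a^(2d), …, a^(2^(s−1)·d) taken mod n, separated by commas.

7, 49, 79, 49, 79, 49, 79

n − 1 = 128 = 2^7 · 1, so s = 7 and d = 1.
x_0 = 7^1 mod 129 = 7.
x_1 = 7^2 mod 129 = 49.
x_2 = 49^2 mod 129 = 79.
x_3 = 79^2 mod 129 = 49.
x_4 = 49^2 mod 129 = 79.
x_5 = 79^2 mod 129 = 49.
x_6 = 49^2 mod 129 = 79.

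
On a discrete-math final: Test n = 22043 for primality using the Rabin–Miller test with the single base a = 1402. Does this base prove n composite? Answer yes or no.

n − 1 = 22042 = 2^1 · 11021, so s = 1 and d = 11021.
x_0 = 1402^11021 mod 22043 = 3189.
x_0 ∉ {1, 22042} and s = 1, so 1402 is a Miller–Rabin witness and 22043 is composite.

yes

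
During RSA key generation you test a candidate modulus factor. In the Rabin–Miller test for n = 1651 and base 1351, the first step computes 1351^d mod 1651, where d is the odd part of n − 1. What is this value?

376

n − 1 = 1650 = 2^1 · 825, so s = 1 and d = 825.
Repeated squaring mod 1651: 1351^1 ≡ 1351, 1351^2 ≡ 846, 1351^4 ≡ 833, 1351^8 ≡ 469, 1351^16 ≡ 378, 1351^32 ≡ 898, 1351^64 ≡ 716, 1351^128 ≡ 846, 1351^256 ≡ 833, 1351^512 ≡ 469.
825 = 512 + 256 + 32 + 16 + 8 + 1, so 1351^825 ≡ 469·833·898·378·469·1351 ≡ 376 (mod 1651).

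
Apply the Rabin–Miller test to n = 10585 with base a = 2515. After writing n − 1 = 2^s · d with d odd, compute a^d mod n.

7030

n − 1 = 10584 = 2^3 · 1323, so s = 3 and d = 1323.
2515^1323 mod 10585 = 7030.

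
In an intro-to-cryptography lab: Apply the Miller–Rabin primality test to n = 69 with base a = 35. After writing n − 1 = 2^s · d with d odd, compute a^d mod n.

n − 1 = 68 = 2^2 · 17, so s = 2 and d = 17.
Repeated squaring mod 69: 35^1 ≡ 35, 35^2 ≡ 52, 35^4 ≡ 13, 35^8 ≡ 31, 35^16 ≡ 64.
17 = 16 + 1, so 35^17 ≡ 64·35 ≡ 32 (mod 69).

32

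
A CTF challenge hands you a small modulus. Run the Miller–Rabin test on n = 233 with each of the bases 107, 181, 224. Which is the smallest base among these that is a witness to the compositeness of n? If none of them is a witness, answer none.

none

n − 1 = 232 = 2^3 · 29, so s = 3 and d = 29.
Base 107: x_0 = 107^29 mod 233 = 232. x_0 = 232 ≡ −1, so 107 is not a witness.
Base 181: x_0 = 181^29 mod 233 = 144. x_0 is neither 1 nor 232, so continue squaring. x_1 = 144^2 mod 233 = 232. x_1 ≡ −1, so 181 is not a witness.
Base 224: x_0 = 224^29 mod 233 = 89. x_0 is neither 1 nor 232, so continue squaring. x_1 = 89^2 mod 233 = 232. x_1 ≡ −1, so 224 is not a witness.
No listed base is a witness for 233.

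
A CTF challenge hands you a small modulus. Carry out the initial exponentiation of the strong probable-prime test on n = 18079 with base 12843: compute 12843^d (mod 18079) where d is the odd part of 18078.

6299

n − 1 = 18078 = 2^1 · 9039, so s = 1 and d = 9039.
Repeated squaring mod 18079: 12843^1 ≡ 12843, 12843^2 ≡ 7932, 12843^4 ≡ 1704, 12843^8 ≡ 10976, 12843^16 ≡ 12199, 12843^32 ≡ 7352, 12843^64 ≡ 13773, 12843^128 ≡ 10661, 12843^256 ≡ 12327, 12843^512 ≡ 934, 12843^1024 ≡ 4564, 12843^2048 ≡ 3088, 12843^4096 ≡ 8111, 12843^8192 ≡ 16919.
9039 = 8192 + 512 + 256 + 64 + 8 + 4 + 2 + 1, so 12843^9039 ≡ 16919·934·12327·13773·10976·1704·7932·12843 ≡ 6299 (mod 18079).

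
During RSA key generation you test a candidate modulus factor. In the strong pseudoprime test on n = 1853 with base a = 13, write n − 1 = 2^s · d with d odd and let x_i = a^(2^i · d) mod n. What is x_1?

n − 1 = 1852 = 2^2 · 463, so s = 2 and d = 463.
x_0 = 13^463 mod 1853 = 446.
x_1 = 446^2 mod 1853 = 645.

645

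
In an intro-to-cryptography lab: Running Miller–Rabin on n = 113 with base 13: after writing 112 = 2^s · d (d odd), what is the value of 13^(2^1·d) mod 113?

n − 1 = 112 = 2^4 · 7, so s = 4 and d = 7.
x_0 = 13^7 mod 113 = 69.
x_1 = 69^2 mod 113 = 15.

15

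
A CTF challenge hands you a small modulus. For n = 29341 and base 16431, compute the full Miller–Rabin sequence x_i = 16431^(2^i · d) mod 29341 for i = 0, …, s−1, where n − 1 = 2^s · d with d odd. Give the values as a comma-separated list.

25011, 1

n − 1 = 29340 = 2^2 · 7335, so s = 2 and d = 7335.
x_0 = 16431^7335 mod 29341 = 25011.
x_1 = 25011^2 mod 29341 = 1.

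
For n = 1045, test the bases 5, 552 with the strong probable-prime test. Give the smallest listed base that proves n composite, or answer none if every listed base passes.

n − 1 = 1044 = 2^2 · 261, so s = 2 and d = 261.
Base 5: x_0 = 5^261 mod 1045 = 115. x_0 is neither 1 nor 1044, so continue squaring. x_1 = 115^2 mod 1045 = 685. Reached i = s−1 = 1 without hitting −1: 5 is a Miller–Rabin witness and 1045 is composite.
Base 552: x_0 = 552^261 mod 1045 = 552. x_0 is neither 1 nor 1044, so continue squaring. x_1 = 552^2 mod 1045 = 609. Reached i = s−1 = 1 without hitting −1: 552 is a Miller–Rabin witness and 1045 is composite.
The smallest witness among the given bases is 5.

5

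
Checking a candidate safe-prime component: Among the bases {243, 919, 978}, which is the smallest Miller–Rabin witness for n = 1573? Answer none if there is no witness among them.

919

n − 1 = 1572 = 2^2 · 393, so s = 2 and d = 393.
Base 243: x_0 = 243^393 mod 1573 = 1. x_0 = 1, so 243 is not a witness.
Base 919: x_0 = 919^393 mod 1573 = 1327. x_0 is neither 1 nor 1572, so continue squaring. x_1 = 1327^2 mod 1573 = 742. Reached i = s−1 = 1 without hitting −1: 919 is a Miller–Rabin witness and 1573 is composite.
Base 978: x_0 = 978^393 mod 1573 = 1418. x_0 is neither 1 nor 1572, so continue squaring. x_1 = 1418^2 mod 1573 = 430. Reached i = s−1 = 1 without hitting −1: 978 is a Miller–Rabin witness and 1573 is composite.
The smallest witness among the given bases is 919.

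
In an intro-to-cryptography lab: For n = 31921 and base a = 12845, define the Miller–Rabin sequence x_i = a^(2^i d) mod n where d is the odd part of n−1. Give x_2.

n − 1 = 31920 = 2^4 · 1995, so s = 4 and d = 1995.
x_0 = 12845^1995 mod 31921 = 637.
x_1 = 637^2 mod 31921 = 22717.
x_2 = 22717^2 mod 31921 = 27203.

27203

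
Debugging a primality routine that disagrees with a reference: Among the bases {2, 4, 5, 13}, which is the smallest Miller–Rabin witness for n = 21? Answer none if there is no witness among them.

n − 1 = 20 = 2^2 · 5, so s = 2 and d = 5.
Base 2: x_0 = 2^5 mod 21 = 11. x_0 is neither 1 nor 20, so continue squaring. x_1 = 11^2 mod 21 = 16. Reached i = s−1 = 1 without hitting −1: 2 is a Miller–Rabin witness and 21 is composite.
Base 4: x_0 = 4^5 mod 21 = 16. x_0 is neither 1 nor 20, so continue squaring. x_1 = 16^2 mod 21 = 4. Reached i = s−1 = 1 without hitting −1: 4 is a Miller–Rabin witness and 21 is composite.
Base 5: x_0 = 5^5 mod 21 = 17. x_0 is neither 1 nor 20, so continue squaring. x_1 = 17^2 mod 21 = 16. Reached i = s−1 = 1 without hitting −1: 5 is a Miller–Rabin witness and 21 is composite.
Base 13: x_0 = 13^5 mod 21 = 13. x_0 is neither 1 nor 20, so continue squaring. x_1 = 13^2 mod 21 = 1. x_1 = 1 but x_0 ≠ ±1, a nontrivial square root of 1 — 13 is a witness and 21 is composite.
The smallest witness among the given bases is 2.

2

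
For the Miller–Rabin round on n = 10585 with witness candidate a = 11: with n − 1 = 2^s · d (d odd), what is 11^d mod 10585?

7436

n − 1 = 10584 = 2^3 · 1323, so s = 3 and d = 1323.
11^1323 mod 10585 = 7436.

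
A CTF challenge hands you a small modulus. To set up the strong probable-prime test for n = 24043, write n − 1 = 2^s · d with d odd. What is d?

Halving: 24042 → 12021; 12021 is odd.
So 24042 = 2^1 · 12021.

12021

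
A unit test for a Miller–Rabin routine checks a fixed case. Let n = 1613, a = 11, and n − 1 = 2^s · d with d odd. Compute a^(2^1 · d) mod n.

n − 1 = 1612 = 2^2 · 403, so s = 2 and d = 403.
By repeated squaring, 11^403 ≡ 127 (mod 1613).
x_0 = 127.
x_1 = 127^2 mod 1613 = 1612.

1612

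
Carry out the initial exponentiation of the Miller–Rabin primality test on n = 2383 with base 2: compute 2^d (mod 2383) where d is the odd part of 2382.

n − 1 = 2382 = 2^1 · 1191, so s = 1 and d = 1191.
2^1191 mod 2383 = 1.

1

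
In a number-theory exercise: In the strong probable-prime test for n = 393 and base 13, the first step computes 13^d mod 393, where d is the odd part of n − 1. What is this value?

n − 1 = 392 = 2^3 · 49, so s = 3 and d = 49.
13^49 mod 393 = 55.

55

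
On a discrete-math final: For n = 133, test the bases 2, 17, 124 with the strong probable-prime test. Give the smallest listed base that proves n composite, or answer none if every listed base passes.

n − 1 = 132 = 2^2 · 33, so s = 2 and d = 33.
Base 2: x_0 = 2^33 mod 133 = 50. x_0 is neither 1 nor 132, so continue squaring. x_1 = 50^2 mod 133 = 106. Reached i = s−1 = 1 without hitting −1: 2 is a Miller–Rabin witness and 133 is composite.
Base 17: x_0 = 17^33 mod 133 = 83. x_0 is neither 1 nor 132, so continue squaring. x_1 = 83^2 mod 133 = 106. Reached i = s−1 = 1 without hitting −1: 17 is a Miller–Rabin witness and 133 is composite.
Base 124: x_0 = 124^33 mod 133 = 27. x_0 is neither 1 nor 132, so continue squaring. x_1 = 27^2 mod 133 = 64. Reached i = s−1 = 1 without hitting −1: 124 is a Miller–Rabin witness and 133 is composite.
The smallest witness among the given bases is 2.

2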